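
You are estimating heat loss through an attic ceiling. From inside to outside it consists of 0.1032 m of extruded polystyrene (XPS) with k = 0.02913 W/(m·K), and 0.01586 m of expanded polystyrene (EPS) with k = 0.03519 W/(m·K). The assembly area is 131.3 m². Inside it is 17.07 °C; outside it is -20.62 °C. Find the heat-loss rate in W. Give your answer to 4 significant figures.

0.1032/0.02913 = 3.5427
0.01586/0.03519 = 0.4507
R_total = 3.5427 + 0.4507 = 3.9934 m²·K/W
Q = A·ΔT/R = 131.3 × (17.07 − (-20.62)) / 3.9934 = 1239.2 W

1239 W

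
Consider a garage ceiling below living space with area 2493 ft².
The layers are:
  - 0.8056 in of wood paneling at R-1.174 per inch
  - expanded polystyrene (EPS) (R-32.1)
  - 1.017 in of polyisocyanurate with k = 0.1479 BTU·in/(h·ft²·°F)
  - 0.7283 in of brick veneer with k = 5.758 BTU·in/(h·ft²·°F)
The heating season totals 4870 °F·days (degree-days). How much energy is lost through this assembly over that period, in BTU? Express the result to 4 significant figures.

7276000 BTU

0.8056 × 1.174 = 0.94577
1.017/0.1479 = 6.8763
0.7283/5.758 = 0.12648
R_total = 0.94577 + 32.1 + 6.8763 + 0.12648 = 40.049 ft²·°F·h/BTU
E = A × HDD × 24 / R = 2493 × 4870 × 24 / 40.049 = 7275700 BTU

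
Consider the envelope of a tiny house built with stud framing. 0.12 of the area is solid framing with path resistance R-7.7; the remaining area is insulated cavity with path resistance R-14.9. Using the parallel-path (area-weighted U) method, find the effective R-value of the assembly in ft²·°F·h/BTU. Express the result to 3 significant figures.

13.4 ft²·°F·h/BTU

U_eff = 0.88/14.9 + 0.12/7.7 = 0.05906 + 0.01558 = 0.07464
R_eff = 1/U_eff = 13.4 ft²·°F·h/BTU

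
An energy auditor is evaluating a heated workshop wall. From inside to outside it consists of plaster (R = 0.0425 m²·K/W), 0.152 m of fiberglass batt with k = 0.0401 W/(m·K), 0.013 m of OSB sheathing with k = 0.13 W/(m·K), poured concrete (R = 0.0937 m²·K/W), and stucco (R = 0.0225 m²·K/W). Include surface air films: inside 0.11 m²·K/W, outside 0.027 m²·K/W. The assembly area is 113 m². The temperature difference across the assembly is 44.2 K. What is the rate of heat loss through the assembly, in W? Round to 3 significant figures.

1190 W

0.152/0.0401 = 3.791
0.013/0.13 = 0.1
R_total = 0.11 + 0.0425 + 3.791 + 0.1 + 0.0937 + 0.0225 + 0.027 = 4.186 m²·K/W
Q = A·ΔT/R = 113 × 44.2 / 4.186 = 1193 W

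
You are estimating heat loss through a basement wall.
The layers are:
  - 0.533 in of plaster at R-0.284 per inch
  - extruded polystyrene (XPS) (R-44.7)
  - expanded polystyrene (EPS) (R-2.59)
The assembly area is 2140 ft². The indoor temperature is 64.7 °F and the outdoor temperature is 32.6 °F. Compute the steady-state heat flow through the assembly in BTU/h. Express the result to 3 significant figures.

0.533 × 0.284 = 0.1514
R_total = 0.1514 + 44.7 + 2.59 = 47.44 ft²·°F·h/BTU
Q = A·ΔT/R = 2140 × (64.7 − 32.6) / 47.44 = 1448 BTU/h

1450 BTU/h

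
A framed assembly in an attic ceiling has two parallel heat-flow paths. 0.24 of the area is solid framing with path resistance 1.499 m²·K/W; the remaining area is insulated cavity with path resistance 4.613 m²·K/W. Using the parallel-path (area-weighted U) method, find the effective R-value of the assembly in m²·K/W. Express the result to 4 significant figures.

U_eff = 0.76/4.613 + 0.24/1.499 = 0.16475 + 0.16011 = 0.32486
R_eff = 1/U_eff = 3.0783 m²·K/W

3.078 m²·K/W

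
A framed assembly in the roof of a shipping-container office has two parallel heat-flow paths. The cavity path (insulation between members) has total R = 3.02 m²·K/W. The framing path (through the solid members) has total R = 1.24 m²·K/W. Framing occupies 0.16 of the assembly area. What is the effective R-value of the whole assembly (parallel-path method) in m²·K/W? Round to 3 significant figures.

2.46 m²·K/W

U_eff = 0.84/3.02 + 0.16/1.24 = 0.2781 + 0.129 = 0.4072
R_eff = 1/U_eff = 2.456 m²·K/W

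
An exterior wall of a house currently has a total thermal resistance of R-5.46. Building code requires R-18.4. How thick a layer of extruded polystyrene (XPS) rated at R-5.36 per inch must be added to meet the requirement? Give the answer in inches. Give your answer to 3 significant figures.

ΔR = 18.4 − 5.46 = 12.94 ft²·°F·h/BTU
L = ΔR / (R/in) = 12.94/5.36 = 2.414 in

2.41 in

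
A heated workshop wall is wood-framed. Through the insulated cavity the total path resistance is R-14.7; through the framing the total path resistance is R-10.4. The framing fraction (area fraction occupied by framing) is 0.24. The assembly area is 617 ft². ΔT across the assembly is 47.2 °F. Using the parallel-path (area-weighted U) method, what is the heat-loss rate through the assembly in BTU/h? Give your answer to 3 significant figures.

2180 BTU/h

U_eff = 0.76/14.7 + 0.24/10.4 = 0.0517 + 0.02308 = 0.07478
R_eff = 1/U_eff = 13.37 ft²·°F·h/BTU
Q = 617 × 47.2 / 13.37 = 2178 BTU/h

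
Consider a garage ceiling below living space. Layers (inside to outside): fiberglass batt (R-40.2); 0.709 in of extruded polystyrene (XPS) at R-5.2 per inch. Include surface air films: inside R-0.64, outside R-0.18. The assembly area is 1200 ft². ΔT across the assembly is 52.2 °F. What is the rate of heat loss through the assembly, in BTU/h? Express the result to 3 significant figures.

1400 BTU/h

0.709 × 5.2 = 3.687
R_total = 0.64 + 40.2 + 3.687 + 0.18 = 44.71 ft²·°F·h/BTU
Q = A·ΔT/R = 1200 × 52.2 / 44.71 = 1401 BTU/h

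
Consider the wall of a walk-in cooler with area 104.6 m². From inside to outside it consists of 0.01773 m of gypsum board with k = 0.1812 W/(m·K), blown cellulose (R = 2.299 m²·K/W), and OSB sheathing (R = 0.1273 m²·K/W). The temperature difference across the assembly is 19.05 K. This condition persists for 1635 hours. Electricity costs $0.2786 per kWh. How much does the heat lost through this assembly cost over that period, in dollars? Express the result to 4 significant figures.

359.6 dollars

0.01773/0.1812 = 0.097848
R_total = 0.097848 + 2.299 + 0.1273 = 2.5241 m²·K/W
Q = 104.6 × 19.05 / 2.5241 = 789.43 W
E = 789.43 W × 1635 h / 1000 = 1290.7 kWh
Cost = 1290.7 × 0.2786 = $359.59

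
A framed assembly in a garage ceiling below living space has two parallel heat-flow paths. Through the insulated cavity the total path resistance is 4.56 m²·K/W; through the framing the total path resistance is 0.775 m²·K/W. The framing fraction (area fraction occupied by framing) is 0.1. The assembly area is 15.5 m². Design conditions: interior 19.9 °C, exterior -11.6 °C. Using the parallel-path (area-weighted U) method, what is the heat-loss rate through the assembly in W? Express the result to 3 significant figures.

159 W

U_eff = 0.9/4.56 + 0.1/0.775 = 0.1974 + 0.129 = 0.3264
R_eff = 1/U_eff = 3.064 m²·K/W
Q = 15.5 × (19.9 − (-11.6)) / 3.064 = 159.4 W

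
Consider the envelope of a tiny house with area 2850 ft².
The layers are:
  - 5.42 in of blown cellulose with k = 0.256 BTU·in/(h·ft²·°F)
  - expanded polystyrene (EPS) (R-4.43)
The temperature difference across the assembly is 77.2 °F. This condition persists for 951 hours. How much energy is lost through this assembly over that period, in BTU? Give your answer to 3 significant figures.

5.42/0.256 = 21.17
R_total = 21.17 + 4.43 = 25.6 ft²·°F·h/BTU
Q = 2850 × 77.2 / 25.6 = 8594 BTU/h
E = 8594 × 951 = 8173000 BTU

8170000 BTU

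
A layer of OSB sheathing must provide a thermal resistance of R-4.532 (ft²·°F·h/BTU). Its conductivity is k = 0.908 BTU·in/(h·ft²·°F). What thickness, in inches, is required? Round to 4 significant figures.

L = R × k = 4.532 × 0.908 = 4.1151 in

4.115 in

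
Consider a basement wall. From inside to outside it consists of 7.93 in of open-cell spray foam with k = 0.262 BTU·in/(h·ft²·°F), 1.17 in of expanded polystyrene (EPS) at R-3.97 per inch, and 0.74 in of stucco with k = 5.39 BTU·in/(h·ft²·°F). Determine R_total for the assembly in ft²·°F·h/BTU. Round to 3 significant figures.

7.93/0.262 = 30.27
1.17 × 3.97 = 4.645
0.74/5.39 = 0.1373
R_total = 30.27 + 4.645 + 0.1373 = 35.05 ft²·°F·h/BTU

35.0 ft²·°F·h/BTU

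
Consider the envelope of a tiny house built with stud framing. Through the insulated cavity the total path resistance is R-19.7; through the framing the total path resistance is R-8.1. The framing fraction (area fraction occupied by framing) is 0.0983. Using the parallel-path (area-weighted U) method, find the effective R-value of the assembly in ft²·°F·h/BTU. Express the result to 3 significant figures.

U_eff = 0.9017/19.7 + 0.0983/8.1 = 0.04577 + 0.01214 = 0.05791
R_eff = 1/U_eff = 17.27 ft²·°F·h/BTU

17.3 ft²·°F·h/BTU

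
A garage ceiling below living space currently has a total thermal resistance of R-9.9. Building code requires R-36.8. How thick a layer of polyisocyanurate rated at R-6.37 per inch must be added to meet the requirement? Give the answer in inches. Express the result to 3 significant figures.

ΔR = 36.8 − 9.9 = 26.9 ft²·°F·h/BTU
L = ΔR / (R/in) = 26.9/6.37 = 4.223 in

4.22 in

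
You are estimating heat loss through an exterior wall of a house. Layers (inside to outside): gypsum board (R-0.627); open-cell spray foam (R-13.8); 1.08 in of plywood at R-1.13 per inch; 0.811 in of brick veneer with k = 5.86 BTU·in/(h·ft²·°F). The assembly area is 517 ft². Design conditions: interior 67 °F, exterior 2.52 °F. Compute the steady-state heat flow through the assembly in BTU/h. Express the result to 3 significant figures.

2110 BTU/h

1.08 × 1.13 = 1.22
0.811/5.86 = 0.1384
R_total = 0.627 + 13.8 + 1.22 + 0.1384 = 15.79 ft²·°F·h/BTU
Q = A·ΔT/R = 517 × (67 − 2.52) / 15.79 = 2112 BTU/h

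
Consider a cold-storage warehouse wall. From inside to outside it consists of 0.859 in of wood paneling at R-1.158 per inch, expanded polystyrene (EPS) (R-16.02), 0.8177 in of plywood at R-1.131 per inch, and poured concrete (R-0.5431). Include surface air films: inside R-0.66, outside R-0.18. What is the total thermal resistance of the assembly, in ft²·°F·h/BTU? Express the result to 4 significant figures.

0.859 × 1.158 = 0.99472
0.8177 × 1.131 = 0.92482
R_total = 0.66 + 0.99472 + 16.02 + 0.92482 + 0.5431 + 0.18 = 19.323 ft²·°F·h/BTU

19.32 ft²·°F·h/BTU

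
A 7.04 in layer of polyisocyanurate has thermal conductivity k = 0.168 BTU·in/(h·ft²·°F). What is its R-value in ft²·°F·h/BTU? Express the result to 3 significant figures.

41.9 ft²·°F·h/BTU

R = L/k = 7.04/0.168 = 41.9 ft²·°F·h/BTU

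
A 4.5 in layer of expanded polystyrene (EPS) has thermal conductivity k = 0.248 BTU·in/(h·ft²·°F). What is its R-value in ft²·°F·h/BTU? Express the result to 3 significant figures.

18.1 ft²·°F·h/BTU

R = L/k = 4.5/0.248 = 18.15 ft²·°F·h/BTU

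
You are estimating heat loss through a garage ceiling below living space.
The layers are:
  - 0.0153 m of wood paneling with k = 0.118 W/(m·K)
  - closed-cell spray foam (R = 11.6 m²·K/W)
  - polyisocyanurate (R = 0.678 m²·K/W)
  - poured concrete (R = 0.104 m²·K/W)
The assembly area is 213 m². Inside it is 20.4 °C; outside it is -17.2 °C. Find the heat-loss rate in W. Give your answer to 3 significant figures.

640 W

0.0153/0.118 = 0.1297
R_total = 0.1297 + 11.6 + 0.678 + 0.104 = 12.51 m²·K/W
Q = A·ΔT/R = 213 × (20.4 − (-17.2)) / 12.51 = 640.1 W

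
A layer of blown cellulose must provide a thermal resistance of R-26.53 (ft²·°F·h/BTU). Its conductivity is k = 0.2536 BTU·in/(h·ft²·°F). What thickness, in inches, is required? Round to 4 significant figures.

L = R × k = 26.53 × 0.2536 = 6.728 in

6.728 in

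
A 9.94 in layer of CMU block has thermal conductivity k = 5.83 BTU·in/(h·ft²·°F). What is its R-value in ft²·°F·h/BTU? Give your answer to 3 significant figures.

R = L/k = 9.94/5.83 = 1.705 ft²·°F·h/BTU

1.70 ft²·°F·h/BTU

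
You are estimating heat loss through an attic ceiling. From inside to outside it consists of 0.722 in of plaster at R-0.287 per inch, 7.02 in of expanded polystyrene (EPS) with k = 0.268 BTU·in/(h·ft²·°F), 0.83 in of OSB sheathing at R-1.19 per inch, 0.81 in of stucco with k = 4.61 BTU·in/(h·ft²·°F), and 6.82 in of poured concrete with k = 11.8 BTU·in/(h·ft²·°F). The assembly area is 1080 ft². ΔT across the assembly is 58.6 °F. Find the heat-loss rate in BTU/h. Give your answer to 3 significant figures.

0.722 × 0.287 = 0.2072
7.02/0.268 = 26.19
0.83 × 1.19 = 0.9877
0.81/4.61 = 0.1757
6.82/11.8 = 0.578
R_total = 0.2072 + 26.19 + 0.9877 + 0.1757 + 0.578 = 28.14 ft²·°F·h/BTU
Q = A·ΔT/R = 1080 × 58.6 / 28.14 = 2249 BTU/h

2250 BTU/h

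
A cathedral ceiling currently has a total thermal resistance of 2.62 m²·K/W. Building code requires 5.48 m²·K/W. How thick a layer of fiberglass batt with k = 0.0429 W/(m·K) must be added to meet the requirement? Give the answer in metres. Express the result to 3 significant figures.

0.123 m

ΔR = 5.48 − 2.62 = 2.86 m²·K/W
L = ΔR × k = 2.86 × 0.0429 = 0.1227 m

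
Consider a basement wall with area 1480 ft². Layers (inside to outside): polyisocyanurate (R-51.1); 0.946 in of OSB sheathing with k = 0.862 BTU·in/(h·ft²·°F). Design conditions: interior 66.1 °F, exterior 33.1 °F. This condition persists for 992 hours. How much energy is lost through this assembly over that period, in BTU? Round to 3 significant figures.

0.946/0.862 = 1.097
R_total = 51.1 + 1.097 = 52.2 ft²·°F·h/BTU
Q = 1480 × (66.1 − 33.1) / 52.2 = 935.7 BTU/h
E = 935.7 × 992 = 928200 BTU

928000 BTU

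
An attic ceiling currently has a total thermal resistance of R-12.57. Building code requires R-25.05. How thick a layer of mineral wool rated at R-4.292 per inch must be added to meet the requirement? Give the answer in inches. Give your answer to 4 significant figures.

ΔR = 25.05 − 12.57 = 12.48 ft²·°F·h/BTU
L = ΔR / (R/in) = 12.48/4.292 = 2.9077 in

2.908 in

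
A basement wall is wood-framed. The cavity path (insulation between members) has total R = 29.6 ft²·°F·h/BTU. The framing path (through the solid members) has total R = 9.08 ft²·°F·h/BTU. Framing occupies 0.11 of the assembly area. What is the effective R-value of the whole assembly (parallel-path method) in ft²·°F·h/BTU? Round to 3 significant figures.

U_eff = 0.89/29.6 + 0.11/9.08 = 0.03007 + 0.01211 = 0.04218
R_eff = 1/U_eff = 23.71 ft²·°F·h/BTU

23.7 ft²·°F·h/BTU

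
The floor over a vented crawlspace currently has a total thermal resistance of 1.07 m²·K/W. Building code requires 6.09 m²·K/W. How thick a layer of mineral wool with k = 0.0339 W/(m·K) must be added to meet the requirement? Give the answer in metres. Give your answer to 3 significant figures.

ΔR = 6.09 − 1.07 = 5.02 m²·K/W
L = ΔR × k = 5.02 × 0.0339 = 0.1702 m

0.170 m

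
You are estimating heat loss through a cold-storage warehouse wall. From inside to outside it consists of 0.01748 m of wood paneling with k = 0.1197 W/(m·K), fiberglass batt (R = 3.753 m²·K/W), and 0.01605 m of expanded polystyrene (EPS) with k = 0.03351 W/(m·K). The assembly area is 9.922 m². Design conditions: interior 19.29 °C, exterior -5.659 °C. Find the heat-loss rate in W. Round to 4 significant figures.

56.54 W

0.01748/0.1197 = 0.14603
0.01605/0.03351 = 0.47896
R_total = 0.14603 + 3.753 + 0.47896 = 4.378 m²·K/W
Q = A·ΔT/R = 9.922 × (19.29 − (-5.659)) / 4.378 = 56.543 W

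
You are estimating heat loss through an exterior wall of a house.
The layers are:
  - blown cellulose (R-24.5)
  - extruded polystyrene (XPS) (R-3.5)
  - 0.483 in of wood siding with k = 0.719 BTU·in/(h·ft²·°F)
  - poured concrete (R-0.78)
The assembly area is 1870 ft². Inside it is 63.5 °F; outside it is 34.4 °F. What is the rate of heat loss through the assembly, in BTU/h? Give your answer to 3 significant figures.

1850 BTU/h

0.483/0.719 = 0.6718
R_total = 24.5 + 3.5 + 0.6718 + 0.78 = 29.45 ft²·°F·h/BTU
Q = A·ΔT/R = 1870 × (63.5 − 34.4) / 29.45 = 1848 BTU/h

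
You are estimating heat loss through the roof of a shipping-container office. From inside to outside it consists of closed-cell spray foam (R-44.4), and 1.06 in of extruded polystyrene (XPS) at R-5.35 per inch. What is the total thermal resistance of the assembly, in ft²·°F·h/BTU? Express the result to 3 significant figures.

1.06 × 5.35 = 5.671
R_total = 44.4 + 5.671 = 50.07 ft²·°F·h/BTU

50.1 ft²·°F·h/BTU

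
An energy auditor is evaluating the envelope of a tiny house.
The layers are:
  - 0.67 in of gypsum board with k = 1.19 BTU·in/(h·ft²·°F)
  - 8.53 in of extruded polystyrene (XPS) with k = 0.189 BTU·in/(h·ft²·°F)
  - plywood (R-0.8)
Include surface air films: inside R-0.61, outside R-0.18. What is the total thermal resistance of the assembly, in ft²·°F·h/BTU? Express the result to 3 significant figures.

0.67/1.19 = 0.563
8.53/0.189 = 45.13
R_total = 0.61 + 0.563 + 45.13 + 0.8 + 0.18 = 47.29 ft²·°F·h/BTU

47.3 ft²·°F·h/BTU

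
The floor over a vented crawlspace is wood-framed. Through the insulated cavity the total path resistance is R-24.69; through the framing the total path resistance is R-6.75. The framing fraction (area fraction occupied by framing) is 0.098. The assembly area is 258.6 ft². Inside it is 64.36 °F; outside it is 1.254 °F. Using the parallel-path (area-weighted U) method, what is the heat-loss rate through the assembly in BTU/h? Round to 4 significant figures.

U_eff = 0.902/24.69 + 0.098/6.75 = 0.036533 + 0.014519 = 0.051052
R_eff = 1/U_eff = 19.588 ft²·°F·h/BTU
Q = 258.6 × (64.36 − 1.254) / 19.588 = 833.12 BTU/h

833.1 BTU/h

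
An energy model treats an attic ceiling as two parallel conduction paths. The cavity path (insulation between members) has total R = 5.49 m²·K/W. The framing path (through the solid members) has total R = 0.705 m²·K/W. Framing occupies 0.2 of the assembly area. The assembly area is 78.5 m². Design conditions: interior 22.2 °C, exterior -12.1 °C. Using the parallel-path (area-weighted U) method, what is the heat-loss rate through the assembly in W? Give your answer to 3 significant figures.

U_eff = 0.8/5.49 + 0.2/0.705 = 0.1457 + 0.2837 = 0.4294
R_eff = 1/U_eff = 2.329 m²·K/W
Q = 78.5 × (22.2 − (-12.1)) / 2.329 = 1156 W

1160 W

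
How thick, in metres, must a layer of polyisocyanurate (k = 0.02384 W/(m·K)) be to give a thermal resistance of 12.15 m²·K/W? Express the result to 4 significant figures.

0.2897 m

L = R·k = 12.15 × 0.02384 = 0.28966 m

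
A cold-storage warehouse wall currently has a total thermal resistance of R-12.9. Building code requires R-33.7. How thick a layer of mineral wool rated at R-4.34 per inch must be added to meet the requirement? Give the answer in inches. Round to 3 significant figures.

ΔR = 33.7 − 12.9 = 20.8 ft²·°F·h/BTU
L = ΔR / (R/in) = 20.8/4.34 = 4.793 in

4.79 in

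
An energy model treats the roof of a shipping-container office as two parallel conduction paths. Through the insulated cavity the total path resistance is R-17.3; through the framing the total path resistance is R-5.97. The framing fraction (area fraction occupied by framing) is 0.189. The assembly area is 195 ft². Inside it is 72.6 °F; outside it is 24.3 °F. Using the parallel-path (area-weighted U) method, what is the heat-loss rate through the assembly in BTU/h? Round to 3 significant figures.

U_eff = 0.811/17.3 + 0.189/5.97 = 0.04688 + 0.03166 = 0.07854
R_eff = 1/U_eff = 12.73 ft²·°F·h/BTU
Q = 195 × (72.6 − 24.3) / 12.73 = 739.7 BTU/h

740 BTU/h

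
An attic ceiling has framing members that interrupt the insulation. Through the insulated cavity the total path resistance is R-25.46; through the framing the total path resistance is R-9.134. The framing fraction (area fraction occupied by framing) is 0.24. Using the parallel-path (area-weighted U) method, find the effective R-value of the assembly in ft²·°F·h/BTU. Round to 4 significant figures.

17.82 ft²·°F·h/BTU

U_eff = 0.76/25.46 + 0.24/9.134 = 0.029851 + 0.026275 = 0.056126
R_eff = 1/U_eff = 17.817 ft²·°F·h/BTU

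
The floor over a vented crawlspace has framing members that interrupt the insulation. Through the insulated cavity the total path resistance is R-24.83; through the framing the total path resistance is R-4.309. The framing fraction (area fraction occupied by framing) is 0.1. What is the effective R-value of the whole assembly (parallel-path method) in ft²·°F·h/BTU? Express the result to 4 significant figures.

U_eff = 0.9/24.83 + 0.1/4.309 = 0.036246 + 0.023207 = 0.059454
R_eff = 1/U_eff = 16.82 ft²·°F·h/BTU

16.82 ft²·°F·h/BTU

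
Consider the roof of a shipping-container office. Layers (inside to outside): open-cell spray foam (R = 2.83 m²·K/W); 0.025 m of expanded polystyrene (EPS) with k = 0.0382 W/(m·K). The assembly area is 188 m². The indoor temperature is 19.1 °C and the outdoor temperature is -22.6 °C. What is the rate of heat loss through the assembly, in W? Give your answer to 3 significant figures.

0.025/0.0382 = 0.6545
R_total = 2.83 + 0.6545 = 3.484 m²·K/W
Q = A·ΔT/R = 188 × (19.1 − (-22.6)) / 3.484 = 2250 W

2250 W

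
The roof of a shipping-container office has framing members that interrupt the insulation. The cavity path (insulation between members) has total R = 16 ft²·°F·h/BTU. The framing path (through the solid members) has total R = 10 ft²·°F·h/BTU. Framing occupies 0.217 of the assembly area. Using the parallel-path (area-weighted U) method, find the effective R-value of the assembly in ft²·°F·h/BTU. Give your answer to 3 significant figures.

U_eff = 0.783/16 + 0.217/10 = 0.04894 + 0.0217 = 0.07064
R_eff = 1/U_eff = 14.16 ft²·°F·h/BTU

14.2 ft²·°F·h/BTU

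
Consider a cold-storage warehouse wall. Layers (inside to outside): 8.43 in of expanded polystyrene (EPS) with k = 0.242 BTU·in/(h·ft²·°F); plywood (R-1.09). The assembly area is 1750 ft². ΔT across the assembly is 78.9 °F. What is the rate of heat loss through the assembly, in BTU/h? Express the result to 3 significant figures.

3840 BTU/h

8.43/0.242 = 34.83
R_total = 34.83 + 1.09 = 35.92 ft²·°F·h/BTU
Q = A·ΔT/R = 1750 × 78.9 / 35.92 = 3843 BTU/h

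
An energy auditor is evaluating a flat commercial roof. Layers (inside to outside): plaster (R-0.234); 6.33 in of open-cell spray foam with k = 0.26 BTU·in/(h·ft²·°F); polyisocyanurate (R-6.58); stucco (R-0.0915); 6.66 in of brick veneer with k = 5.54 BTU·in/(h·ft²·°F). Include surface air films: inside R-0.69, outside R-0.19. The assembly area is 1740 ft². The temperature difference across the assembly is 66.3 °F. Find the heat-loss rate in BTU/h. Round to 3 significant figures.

6.33/0.26 = 24.35
6.66/5.54 = 1.202
R_total = 0.69 + 0.234 + 24.35 + 6.58 + 0.0915 + 1.202 + 0.19 = 33.33 ft²·°F·h/BTU
Q = A·ΔT/R = 1740 × 66.3 / 33.33 = 3461 BTU/h

3460 BTU/h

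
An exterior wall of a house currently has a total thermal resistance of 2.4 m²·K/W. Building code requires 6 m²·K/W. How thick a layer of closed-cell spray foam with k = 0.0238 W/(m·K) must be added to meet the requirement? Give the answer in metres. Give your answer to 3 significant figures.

ΔR = 6 − 2.4 = 3.6 m²·K/W
L = ΔR × k = 3.6 × 0.0238 = 0.08568 m

0.0857 m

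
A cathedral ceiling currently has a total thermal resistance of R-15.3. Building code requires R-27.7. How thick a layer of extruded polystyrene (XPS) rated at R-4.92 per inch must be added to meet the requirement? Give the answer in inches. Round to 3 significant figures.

ΔR = 27.7 − 15.3 = 12.4 ft²·°F·h/BTU
L = ΔR / (R/in) = 12.4/4.92 = 2.52 in

2.52 in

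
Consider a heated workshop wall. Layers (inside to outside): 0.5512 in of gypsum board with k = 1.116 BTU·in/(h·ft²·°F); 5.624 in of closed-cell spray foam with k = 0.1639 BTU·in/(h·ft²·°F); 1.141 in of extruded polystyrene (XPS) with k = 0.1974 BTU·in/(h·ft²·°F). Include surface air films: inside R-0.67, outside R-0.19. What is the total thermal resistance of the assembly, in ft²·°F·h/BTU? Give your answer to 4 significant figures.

41.45 ft²·°F·h/BTU

0.5512/1.116 = 0.49391
5.624/0.1639 = 34.314
1.141/0.1974 = 5.7801
R_total = 0.67 + 0.49391 + 34.314 + 5.7801 + 0.19 = 41.448 ft²·°F·h/BTU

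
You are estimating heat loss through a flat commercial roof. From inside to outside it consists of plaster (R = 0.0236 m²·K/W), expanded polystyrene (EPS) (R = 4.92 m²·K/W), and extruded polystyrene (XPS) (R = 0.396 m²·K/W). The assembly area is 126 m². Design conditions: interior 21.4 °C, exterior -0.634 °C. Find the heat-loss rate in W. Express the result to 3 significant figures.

R_total = 0.0236 + 4.92 + 0.396 = 5.34 m²·K/W
Q = A·ΔT/R = 126 × (21.4 − (-0.634)) / 5.34 = 519.9 W

520 W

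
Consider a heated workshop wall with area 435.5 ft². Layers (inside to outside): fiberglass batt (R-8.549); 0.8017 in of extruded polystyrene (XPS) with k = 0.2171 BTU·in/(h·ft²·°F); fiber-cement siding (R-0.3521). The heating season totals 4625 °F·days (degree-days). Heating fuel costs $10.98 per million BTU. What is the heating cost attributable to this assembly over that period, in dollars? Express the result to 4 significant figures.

42.15 dollars

0.8017/0.2171 = 3.6928
R_total = 8.549 + 3.6928 + 0.3521 = 12.594 ft²·°F·h/BTU
E = A × HDD × 24 / R = 435.5 × 4625 × 24 / 12.594 = 3838400 BTU
Cost = 3838400/10⁶ × 10.98 = $42.146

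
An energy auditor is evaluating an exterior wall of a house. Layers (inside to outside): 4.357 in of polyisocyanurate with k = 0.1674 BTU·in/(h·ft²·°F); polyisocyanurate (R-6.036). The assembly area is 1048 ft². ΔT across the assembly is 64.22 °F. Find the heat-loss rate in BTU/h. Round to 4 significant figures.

2099 BTU/h

4.357/0.1674 = 26.027
R_total = 26.027 + 6.036 = 32.063 ft²·°F·h/BTU
Q = A·ΔT/R = 1048 × 64.22 / 32.063 = 2099 BTU/h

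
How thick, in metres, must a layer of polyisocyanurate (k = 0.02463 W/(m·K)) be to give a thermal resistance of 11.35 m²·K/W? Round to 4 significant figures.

L = R·k = 11.35 × 0.02463 = 0.27955 m

0.2796 m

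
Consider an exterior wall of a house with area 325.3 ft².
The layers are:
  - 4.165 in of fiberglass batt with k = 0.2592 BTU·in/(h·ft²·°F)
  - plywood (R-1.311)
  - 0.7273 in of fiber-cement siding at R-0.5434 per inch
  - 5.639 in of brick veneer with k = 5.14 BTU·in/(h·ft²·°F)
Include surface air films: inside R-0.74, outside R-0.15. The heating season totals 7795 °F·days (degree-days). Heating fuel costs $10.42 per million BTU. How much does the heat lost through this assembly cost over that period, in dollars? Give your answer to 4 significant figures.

32.09 dollars

4.165/0.2592 = 16.069
0.7273 × 0.5434 = 0.39521
5.639/5.14 = 1.0971
R_total = 0.74 + 16.069 + 1.311 + 0.39521 + 1.0971 + 0.15 = 19.762 ft²·°F·h/BTU
E = A × HDD × 24 / R = 325.3 × 7795 × 24 / 19.762 = 3079500 BTU
Cost = 3079500/10⁶ × 10.42 = $32.088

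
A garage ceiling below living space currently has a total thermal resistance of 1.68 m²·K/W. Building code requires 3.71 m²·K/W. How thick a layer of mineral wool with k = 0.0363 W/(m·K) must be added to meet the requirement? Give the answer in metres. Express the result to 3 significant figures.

ΔR = 3.71 − 1.68 = 2.03 m²·K/W
L = ΔR × k = 2.03 × 0.0363 = 0.07369 m

0.0737 m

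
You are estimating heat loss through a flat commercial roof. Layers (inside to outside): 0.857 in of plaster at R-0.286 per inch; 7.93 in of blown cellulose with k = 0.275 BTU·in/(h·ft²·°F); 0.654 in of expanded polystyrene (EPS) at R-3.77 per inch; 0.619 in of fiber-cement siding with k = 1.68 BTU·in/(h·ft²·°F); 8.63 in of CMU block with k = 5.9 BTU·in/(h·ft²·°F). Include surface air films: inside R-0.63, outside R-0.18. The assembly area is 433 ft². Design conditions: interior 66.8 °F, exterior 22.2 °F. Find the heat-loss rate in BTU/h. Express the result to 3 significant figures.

0.857 × 0.286 = 0.2451
7.93/0.275 = 28.84
0.654 × 3.77 = 2.466
0.619/1.68 = 0.3685
8.63/5.9 = 1.463
R_total = 0.63 + 0.2451 + 28.84 + 2.466 + 0.3685 + 1.463 + 0.18 = 34.19 ft²·°F·h/BTU
Q = A·ΔT/R = 433 × (66.8 − 22.2) / 34.19 = 564.9 BTU/h

565 BTU/h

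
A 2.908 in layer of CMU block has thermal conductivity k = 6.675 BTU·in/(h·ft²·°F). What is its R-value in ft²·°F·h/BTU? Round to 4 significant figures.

R = L/k = 2.908/6.675 = 0.43566 ft²·°F·h/BTU

0.4357 ft²·°F·h/BTU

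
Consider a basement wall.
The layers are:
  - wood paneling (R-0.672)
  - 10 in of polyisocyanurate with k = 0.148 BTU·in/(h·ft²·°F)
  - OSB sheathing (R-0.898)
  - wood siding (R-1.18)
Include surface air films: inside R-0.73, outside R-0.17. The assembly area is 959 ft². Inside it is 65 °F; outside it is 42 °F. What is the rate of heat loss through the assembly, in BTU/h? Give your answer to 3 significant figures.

10/0.148 = 67.57
R_total = 0.73 + 0.672 + 67.57 + 0.898 + 1.18 + 0.17 = 71.22 ft²·°F·h/BTU
Q = A·ΔT/R = 959 × (65 − 42) / 71.22 = 309.7 BTU/h

310 BTU/h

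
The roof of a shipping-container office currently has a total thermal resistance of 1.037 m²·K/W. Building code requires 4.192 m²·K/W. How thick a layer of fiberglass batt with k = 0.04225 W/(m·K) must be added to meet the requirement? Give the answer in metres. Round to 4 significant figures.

0.1333 m

ΔR = 4.192 − 1.037 = 3.155 m²·K/W
L = ΔR × k = 3.155 × 0.04225 = 0.1333 m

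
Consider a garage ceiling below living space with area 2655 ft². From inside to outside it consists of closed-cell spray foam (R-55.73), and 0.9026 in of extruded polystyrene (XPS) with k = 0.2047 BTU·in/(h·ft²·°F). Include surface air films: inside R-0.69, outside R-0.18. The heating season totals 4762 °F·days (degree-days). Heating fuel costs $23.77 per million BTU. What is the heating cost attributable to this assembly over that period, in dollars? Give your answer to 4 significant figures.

0.9026/0.2047 = 4.4094
R_total = 0.69 + 55.73 + 4.4094 + 0.18 = 61.009 ft²·°F·h/BTU
E = A × HDD × 24 / R = 2655 × 4762 × 24 / 61.009 = 4973600 BTU
Cost = 4973600/10⁶ × 23.77 = $118.22

118.2 dollars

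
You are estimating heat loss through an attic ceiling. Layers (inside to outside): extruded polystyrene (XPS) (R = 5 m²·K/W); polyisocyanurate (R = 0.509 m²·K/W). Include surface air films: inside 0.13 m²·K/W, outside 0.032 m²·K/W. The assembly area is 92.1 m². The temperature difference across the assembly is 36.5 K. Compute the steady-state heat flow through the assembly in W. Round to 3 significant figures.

R_total = 0.13 + 5 + 0.509 + 0.032 = 5.671 m²·K/W
Q = A·ΔT/R = 92.1 × 36.5 / 5.671 = 592.8 W

593 W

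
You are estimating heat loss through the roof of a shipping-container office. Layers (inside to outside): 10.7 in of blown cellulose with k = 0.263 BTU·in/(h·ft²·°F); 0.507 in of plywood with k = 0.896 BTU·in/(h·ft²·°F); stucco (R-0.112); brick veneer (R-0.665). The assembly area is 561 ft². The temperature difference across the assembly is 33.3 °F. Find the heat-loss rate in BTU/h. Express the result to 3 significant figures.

10.7/0.263 = 40.68
0.507/0.896 = 0.5658
R_total = 40.68 + 0.5658 + 0.112 + 0.665 = 42.03 ft²·°F·h/BTU
Q = A·ΔT/R = 561 × 33.3 / 42.03 = 444.5 BTU/h

445 BTU/h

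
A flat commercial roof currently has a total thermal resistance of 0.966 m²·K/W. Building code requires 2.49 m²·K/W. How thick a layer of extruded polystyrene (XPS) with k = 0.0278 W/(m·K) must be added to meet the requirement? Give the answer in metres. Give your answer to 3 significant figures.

0.0424 m

ΔR = 2.49 − 0.966 = 1.524 m²·K/W
L = ΔR × k = 1.524 × 0.0278 = 0.04237 m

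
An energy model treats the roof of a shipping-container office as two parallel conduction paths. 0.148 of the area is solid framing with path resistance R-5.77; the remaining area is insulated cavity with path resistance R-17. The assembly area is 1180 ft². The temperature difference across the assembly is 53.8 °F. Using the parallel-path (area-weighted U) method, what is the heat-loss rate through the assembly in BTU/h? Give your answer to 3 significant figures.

U_eff = 0.852/17 + 0.148/5.77 = 0.05012 + 0.02565 = 0.07577
R_eff = 1/U_eff = 13.2 ft²·°F·h/BTU
Q = 1180 × 53.8 / 13.2 = 4810 BTU/h

4810 BTU/h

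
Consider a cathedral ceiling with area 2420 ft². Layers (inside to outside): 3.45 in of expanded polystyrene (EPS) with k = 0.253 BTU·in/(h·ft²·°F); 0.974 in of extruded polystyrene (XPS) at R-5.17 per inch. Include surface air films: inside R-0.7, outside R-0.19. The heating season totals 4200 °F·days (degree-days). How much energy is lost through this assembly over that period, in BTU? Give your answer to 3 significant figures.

3.45/0.253 = 13.64
0.974 × 5.17 = 5.036
R_total = 0.7 + 13.64 + 5.036 + 0.19 = 19.56 ft²·°F·h/BTU
E = A × HDD × 24 / R = 2420 × 4200 × 24 / 19.56 = 12470000 BTU

12500000 BTU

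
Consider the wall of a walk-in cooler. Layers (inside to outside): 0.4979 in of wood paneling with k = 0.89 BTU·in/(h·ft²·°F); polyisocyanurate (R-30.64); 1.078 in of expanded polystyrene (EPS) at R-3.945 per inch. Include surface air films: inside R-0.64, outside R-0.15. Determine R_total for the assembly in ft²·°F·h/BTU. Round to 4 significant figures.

0.4979/0.89 = 0.55944
1.078 × 3.945 = 4.2527
R_total = 0.64 + 0.55944 + 30.64 + 4.2527 + 0.15 = 36.242 ft²·°F·h/BTU

36.24 ft²·°F·h/BTU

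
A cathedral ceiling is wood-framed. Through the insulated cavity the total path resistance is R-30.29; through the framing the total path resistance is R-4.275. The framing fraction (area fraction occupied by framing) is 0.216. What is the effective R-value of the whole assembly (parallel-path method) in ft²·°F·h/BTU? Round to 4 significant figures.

U_eff = 0.784/30.29 + 0.216/4.275 = 0.025883 + 0.050526 = 0.076409
R_eff = 1/U_eff = 13.087 ft²·°F·h/BTU

13.09 ft²·°F·h/BTU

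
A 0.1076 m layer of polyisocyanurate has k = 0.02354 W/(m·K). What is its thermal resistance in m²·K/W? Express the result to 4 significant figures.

4.571 m²·K/W

R = L/k = 0.1076/0.02354 = 4.5709 m²·K/W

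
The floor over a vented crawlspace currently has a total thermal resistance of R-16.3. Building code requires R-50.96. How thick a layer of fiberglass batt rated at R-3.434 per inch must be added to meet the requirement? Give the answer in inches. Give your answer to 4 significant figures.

10.09 in

ΔR = 50.96 − 16.3 = 34.66 ft²·°F·h/BTU
L = ΔR / (R/in) = 34.66/3.434 = 10.093 in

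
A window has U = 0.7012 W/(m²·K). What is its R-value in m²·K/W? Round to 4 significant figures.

1.426 m²·K/W

R = 1/U = 1/0.7012 = 1.4261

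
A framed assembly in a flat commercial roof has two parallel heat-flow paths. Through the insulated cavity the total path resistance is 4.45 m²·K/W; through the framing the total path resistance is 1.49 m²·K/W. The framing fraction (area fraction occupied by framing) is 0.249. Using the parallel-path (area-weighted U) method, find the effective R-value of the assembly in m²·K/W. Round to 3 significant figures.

U_eff = 0.751/4.45 + 0.249/1.49 = 0.1688 + 0.1671 = 0.3359
R_eff = 1/U_eff = 2.977 m²·K/W

2.98 m²·K/W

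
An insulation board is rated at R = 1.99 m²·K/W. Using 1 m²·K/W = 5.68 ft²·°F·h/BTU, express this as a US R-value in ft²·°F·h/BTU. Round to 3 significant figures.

R_US = 1.99 × 5.68 = 11.3

11.3 ft²·°F·h/BTU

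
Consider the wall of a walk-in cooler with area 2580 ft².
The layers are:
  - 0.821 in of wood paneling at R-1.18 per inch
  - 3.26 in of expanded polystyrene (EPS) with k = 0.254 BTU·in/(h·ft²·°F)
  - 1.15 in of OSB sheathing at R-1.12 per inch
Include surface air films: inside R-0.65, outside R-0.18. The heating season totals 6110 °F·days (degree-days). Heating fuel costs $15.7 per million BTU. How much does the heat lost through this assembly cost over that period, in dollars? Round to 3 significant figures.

373 dollars

0.821 × 1.18 = 0.9688
3.26/0.254 = 12.83
1.15 × 1.12 = 1.288
R_total = 0.65 + 0.9688 + 12.83 + 1.288 + 0.18 = 15.92 ft²·°F·h/BTU
E = A × HDD × 24 / R = 2580 × 6110 × 24 / 15.92 = 23760000 BTU
Cost = 23760000/10⁶ × 15.7 = $373.1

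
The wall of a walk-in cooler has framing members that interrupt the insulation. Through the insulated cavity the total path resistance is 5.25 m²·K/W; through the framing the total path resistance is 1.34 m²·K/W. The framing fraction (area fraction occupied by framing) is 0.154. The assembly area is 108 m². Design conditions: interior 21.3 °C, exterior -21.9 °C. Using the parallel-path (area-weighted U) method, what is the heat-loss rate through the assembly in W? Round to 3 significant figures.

1290 W

U_eff = 0.846/5.25 + 0.154/1.34 = 0.1611 + 0.1149 = 0.2761
R_eff = 1/U_eff = 3.622 m²·K/W
Q = 108 × (21.3 − (-21.9)) / 3.622 = 1288 W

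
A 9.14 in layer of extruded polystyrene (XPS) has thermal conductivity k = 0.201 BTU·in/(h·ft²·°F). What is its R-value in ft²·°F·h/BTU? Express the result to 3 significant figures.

45.5 ft²·°F·h/BTU

R = L/k = 9.14/0.201 = 45.47 ft²·°F·h/BTU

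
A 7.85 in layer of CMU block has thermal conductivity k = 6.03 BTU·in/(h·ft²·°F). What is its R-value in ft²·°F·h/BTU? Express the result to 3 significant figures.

R = L/k = 7.85/6.03 = 1.302 ft²·°F·h/BTU

1.30 ft²·°F·h/BTU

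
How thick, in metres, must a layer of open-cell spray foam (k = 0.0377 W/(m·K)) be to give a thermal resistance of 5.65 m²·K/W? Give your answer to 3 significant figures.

L = R·k = 5.65 × 0.0377 = 0.213 m

0.213 m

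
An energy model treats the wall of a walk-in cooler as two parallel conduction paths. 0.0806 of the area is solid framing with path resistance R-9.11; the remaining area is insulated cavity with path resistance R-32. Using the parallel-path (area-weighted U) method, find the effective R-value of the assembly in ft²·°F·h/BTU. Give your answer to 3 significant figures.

26.6 ft²·°F·h/BTU

U_eff = 0.9194/32 + 0.0806/9.11 = 0.02873 + 0.008847 = 0.03758
R_eff = 1/U_eff = 26.61 ft²·°F·h/BTU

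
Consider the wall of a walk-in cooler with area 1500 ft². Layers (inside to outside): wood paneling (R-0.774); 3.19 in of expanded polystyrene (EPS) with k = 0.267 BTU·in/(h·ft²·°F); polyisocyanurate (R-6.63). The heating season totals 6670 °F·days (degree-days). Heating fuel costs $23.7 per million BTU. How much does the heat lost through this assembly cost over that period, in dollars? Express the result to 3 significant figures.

3.19/0.267 = 11.95
R_total = 0.774 + 11.95 + 6.63 = 19.35 ft²·°F·h/BTU
E = A × HDD × 24 / R = 1500 × 6670 × 24 / 19.35 = 12410000 BTU
Cost = 12410000/10⁶ × 23.7 = $294.1

294 dollars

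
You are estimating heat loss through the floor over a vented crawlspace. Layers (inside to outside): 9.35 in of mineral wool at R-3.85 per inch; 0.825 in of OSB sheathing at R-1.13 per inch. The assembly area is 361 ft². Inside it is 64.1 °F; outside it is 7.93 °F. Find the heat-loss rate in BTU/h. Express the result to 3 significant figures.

9.35 × 3.85 = 36
0.825 × 1.13 = 0.9322
R_total = 36 + 0.9322 = 36.93 ft²·°F·h/BTU
Q = A·ΔT/R = 361 × (64.1 − 7.93) / 36.93 = 549.1 BTU/h

549 BTU/h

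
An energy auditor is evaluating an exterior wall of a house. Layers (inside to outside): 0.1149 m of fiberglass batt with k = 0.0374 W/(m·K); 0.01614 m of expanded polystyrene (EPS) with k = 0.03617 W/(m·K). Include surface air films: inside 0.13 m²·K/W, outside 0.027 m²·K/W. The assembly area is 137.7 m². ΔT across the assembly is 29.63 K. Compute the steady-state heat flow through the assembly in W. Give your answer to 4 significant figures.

0.1149/0.0374 = 3.0722
0.01614/0.03617 = 0.44623
R_total = 0.13 + 3.0722 + 0.44623 + 0.027 = 3.6754 m²·K/W
Q = A·ΔT/R = 137.7 × 29.63 / 3.6754 = 1110.1 W

1110 W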